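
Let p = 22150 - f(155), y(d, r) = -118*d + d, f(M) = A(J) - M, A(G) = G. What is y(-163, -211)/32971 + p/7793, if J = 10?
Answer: 883708748/256943003 ≈ 3.4393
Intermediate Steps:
f(M) = 10 - M
y(d, r) = -117*d
p = 22295 (p = 22150 - (10 - 1*155) = 22150 - (10 - 155) = 22150 - 1*(-145) = 22150 + 145 = 22295)
y(-163, -211)/32971 + p/7793 = -117*(-163)/32971 + 22295/7793 = 19071*(1/32971) + 22295*(1/7793) = 19071/32971 + 22295/7793 = 883708748/256943003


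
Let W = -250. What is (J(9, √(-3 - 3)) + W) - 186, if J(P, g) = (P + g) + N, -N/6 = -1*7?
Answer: -385 + I*√6 ≈ -385.0 + 2.4495*I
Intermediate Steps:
N = 42 (N = -(-6)*7 = -6*(-7) = 42)
J(P, g) = 42 + P + g (J(P, g) = (P + g) + 42 = 42 + P + g)
(J(9, √(-3 - 3)) + W) - 186 = ((42 + 9 + √(-3 - 3)) - 250) - 186 = ((42 + 9 + √(-6)) - 250) - 186 = ((42 + 9 + I*√6) - 250) - 186 = ((51 + I*√6) - 250) - 186 = (-199 + I*√6) - 186 = -385 + I*√6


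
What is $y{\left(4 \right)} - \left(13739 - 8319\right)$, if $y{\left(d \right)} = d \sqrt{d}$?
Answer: $-5412$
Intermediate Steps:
$y{\left(d \right)} = d^{\frac{3}{2}}$
$y{\left(4 \right)} - \left(13739 - 8319\right) = 4^{\frac{3}{2}} - \left(13739 - 8319\right) = 8 - \left(13739 - 8319\right) = 8 - 5420 = -5412$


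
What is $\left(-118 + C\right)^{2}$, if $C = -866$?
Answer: $968256$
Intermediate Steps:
$\left(-118 + C\right)^{2} = \left(-118 - 866\right)^{2} = \left(-984\right)^{2} = 968256$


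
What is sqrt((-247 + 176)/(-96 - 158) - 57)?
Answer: I*sqrt(3659378)/254 ≈ 7.5313*I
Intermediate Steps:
sqrt((-247 + 176)/(-96 - 158) - 57) = sqrt(-71/(-254) - 57) = sqrt(-71*(-1/254) - 57) = sqrt(71/254 - 57) = sqrt(-14407/254) = I*sqrt(3659378)/254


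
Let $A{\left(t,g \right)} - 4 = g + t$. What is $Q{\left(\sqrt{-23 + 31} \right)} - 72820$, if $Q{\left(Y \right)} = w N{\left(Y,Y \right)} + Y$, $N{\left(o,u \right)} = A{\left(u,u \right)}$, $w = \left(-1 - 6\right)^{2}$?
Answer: $-72624 + 198 \sqrt{2} \approx -72344.0$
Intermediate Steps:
$A{\left(t,g \right)} = 4 + g + t$ ($A{\left(t,g \right)} = 4 + \left(g + t\right) = 4 + g + t$)
$w = 49$ ($w = \left(-1 - 6\right)^{2} = \left(-7\right)^{2} = 49$)
$N{\left(o,u \right)} = 4 + 2 u$ ($N{\left(o,u \right)} = 4 + u + u = 4 + 2 u$)
$Q{\left(Y \right)} = 196 + 99 Y$ ($Q{\left(Y \right)} = 49 \left(4 + 2 Y\right) + Y = \left(196 + 98 Y\right) + Y = 196 + 99 Y$)
$Q{\left(\sqrt{-23 + 31} \right)} - 72820 = \left(196 + 99 \sqrt{-23 + 31}\right) - 72820 = \left(196 + 99 \sqrt{8}\right) - 72820 = \left(196 + 99 \cdot 2 \sqrt{2}\right) - 72820 = \left(196 + 198 \sqrt{2}\right) - 72820 = -72624 + 198 \sqrt{2}$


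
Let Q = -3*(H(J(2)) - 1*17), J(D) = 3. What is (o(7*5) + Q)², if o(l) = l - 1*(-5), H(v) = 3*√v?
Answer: 8524 - 1638*√3 ≈ 5686.9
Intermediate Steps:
Q = 51 - 9*√3 (Q = -3*(3*√3 - 1*17) = -3*(3*√3 - 17) = -3*(-17 + 3*√3) = 51 - 9*√3 ≈ 35.412)
o(l) = 5 + l (o(l) = l + 5 = 5 + l)
(o(7*5) + Q)² = ((5 + 7*5) + (51 - 9*√3))² = ((5 + 35) + (51 - 9*√3))² = (40 + (51 - 9*√3))² = (91 - 9*√3)²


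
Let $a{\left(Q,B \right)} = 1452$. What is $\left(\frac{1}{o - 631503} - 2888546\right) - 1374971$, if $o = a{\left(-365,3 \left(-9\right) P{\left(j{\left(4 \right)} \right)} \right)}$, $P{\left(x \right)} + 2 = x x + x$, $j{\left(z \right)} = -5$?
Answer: $- \frac{2686233149368}{630051} \approx -4.2635 \cdot 10^{6}$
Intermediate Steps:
$P{\left(x \right)} = -2 + x + x^{2}$ ($P{\left(x \right)} = -2 + \left(x x + x\right) = -2 + \left(x^{2} + x\right) = -2 + \left(x + x^{2}\right) = -2 + x + x^{2}$)
$o = 1452$
$\left(\frac{1}{o - 631503} - 2888546\right) - 1374971 = \left(\frac{1}{1452 - 631503} - 2888546\right) - 1374971 = \left(\frac{1}{-630051} - 2888546\right) - 1374971 = \left(- \frac{1}{630051} - 2888546\right) - 1374971 = - \frac{1819931295847}{630051} - 1374971 = - \frac{2686233149368}{630051}$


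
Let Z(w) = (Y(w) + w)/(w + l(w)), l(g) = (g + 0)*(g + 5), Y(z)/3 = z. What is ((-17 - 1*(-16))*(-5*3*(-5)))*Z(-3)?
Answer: -100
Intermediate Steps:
Y(z) = 3*z
l(g) = g*(5 + g)
Z(w) = 4*w/(w + w*(5 + w)) (Z(w) = (3*w + w)/(w + w*(5 + w)) = (4*w)/(w + w*(5 + w)) = 4*w/(w + w*(5 + w)))
((-17 - 1*(-16))*(-5*3*(-5)))*Z(-3) = ((-17 - 1*(-16))*(-5*3*(-5)))*(4/(6 - 3)) = ((-17 + 16)*(-15*(-5)))*(4/3) = (-1*75)*(4*(⅓)) = -75*4/3 = -100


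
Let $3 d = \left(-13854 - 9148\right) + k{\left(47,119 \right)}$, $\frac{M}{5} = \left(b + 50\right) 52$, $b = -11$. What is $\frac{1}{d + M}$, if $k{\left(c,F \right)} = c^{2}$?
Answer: $\frac{1}{3209} \approx 0.00031162$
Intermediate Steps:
$M = 10140$ ($M = 5 \left(-11 + 50\right) 52 = 5 \cdot 39 \cdot 52 = 5 \cdot 2028 = 10140$)
$d = -6931$ ($d = \frac{\left(-13854 - 9148\right) + 47^{2}}{3} = \frac{-23002 + 2209}{3} = \frac{1}{3} \left(-20793\right) = -6931$)
$\frac{1}{d + M} = \frac{1}{-6931 + 10140} = \frac{1}{3209}$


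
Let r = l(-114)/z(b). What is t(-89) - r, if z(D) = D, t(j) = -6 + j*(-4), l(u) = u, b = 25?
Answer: 8864/25 ≈ 354.56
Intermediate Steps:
t(j) = -6 - 4*j
r = -114/25 ≈ -4.5600
t(-89) - r = (-6 - 4*(-89)) - 1*(-114/25) = (-6 + 356) + 114/25 = 350 + 114/25 = 8864/25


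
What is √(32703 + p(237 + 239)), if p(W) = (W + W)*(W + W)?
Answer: √939007 ≈ 969.02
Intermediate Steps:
p(W) = 4*W² (p(W) = (2*W)*(2*W) = 4*W²)
√(32703 + p(237 + 239)) = √(32703 + 4*(237 + 239)²) = √(32703 + 4*476²) = √(32703 + 4*226576) = √(32703 + 906304) = √939007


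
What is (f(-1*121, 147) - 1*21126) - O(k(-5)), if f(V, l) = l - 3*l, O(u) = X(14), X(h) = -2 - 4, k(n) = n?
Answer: -21414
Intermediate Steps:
X(h) = -6
O(u) = -6
f(V, l) = -2*l
(f(-1*121, 147) - 1*21126) - O(k(-5)) = (-2*147 - 1*21126) - 1*(-6) = (-294 - 21126) + 6 = -21420 + 6 = -21414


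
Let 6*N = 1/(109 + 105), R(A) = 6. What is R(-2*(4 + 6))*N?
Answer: 1/214 ≈ 0.0046729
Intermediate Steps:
N = 1/1284 (N = 1/(6*(109 + 105)) = (1/6)/214 = (1/6)*(1/214) = 1/1284 ≈ 0.00077882)
R(-2*(4 + 6))*N = 6*(1/1284) = 1/214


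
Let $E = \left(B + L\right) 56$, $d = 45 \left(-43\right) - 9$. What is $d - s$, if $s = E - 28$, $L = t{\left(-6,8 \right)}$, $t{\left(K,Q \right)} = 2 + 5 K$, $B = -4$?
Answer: $-124$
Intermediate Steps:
$L = -28$ ($L = 2 + 5 \left(-6\right) = 2 - 30 = -28$)
$d = -1944$ ($d = -1935 - 9 = -1944$)
$E = -1792$ ($E = \left(-4 - 28\right) 56 = \left(-32\right) 56 = -1792$)
$s = -1820$ ($s = -1792 - 28 = -1820$)
$d - s = -1944 - -1820 = -1944 + 1820 = -124$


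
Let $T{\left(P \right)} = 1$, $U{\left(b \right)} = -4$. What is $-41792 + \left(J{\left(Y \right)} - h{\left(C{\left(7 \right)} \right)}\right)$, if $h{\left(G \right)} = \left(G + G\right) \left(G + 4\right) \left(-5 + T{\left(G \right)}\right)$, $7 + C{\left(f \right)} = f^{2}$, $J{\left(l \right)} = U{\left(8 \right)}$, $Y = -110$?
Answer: $-26340$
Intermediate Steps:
$J{\left(l \right)} = -4$
$C{\left(f \right)} = -7 + f^{2}$
$h{\left(G \right)} = 2 G \left(-16 - 4 G\right)$ ($h{\left(G \right)} = \left(G + G\right) \left(G + 4\right) \left(-5 + 1\right) = 2 G \left(4 + G\right) \left(-4\right) = 2 G \left(-16 - 4 G\right)$)
$-41792 + \left(J{\left(Y \right)} - h{\left(C{\left(7 \right)} \right)}\right) = -41792 - \left(4 - 8 \left(-7 + 7^{2}\right) \left(4 - \left(7 - 7^{2}\right)\right)\right) = -41792 - \left(4 - 8 \left(-7 + 49\right) \left(4 + \left(-7 + 49\right)\right)\right) = -41792 - \left(4 - 336 \left(4 + 42\right)\right) = -41792 - \left(4 - 336 \cdot 46\right) = -41792 - -15452 = -41792 + \left(-4 + 15456\right) = -41792 + 15452 = -26340$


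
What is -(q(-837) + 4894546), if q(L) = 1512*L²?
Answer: -1064154874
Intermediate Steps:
-(q(-837) + 4894546) = -(1512*(-837)² + 4894546) = -(1512*700569 + 4894546) = -(1059260328 + 4894546) = -1*1064154874 = -1064154874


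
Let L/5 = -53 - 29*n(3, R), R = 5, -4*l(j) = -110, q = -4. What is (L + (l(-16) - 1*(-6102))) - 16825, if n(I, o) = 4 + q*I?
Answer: -19601/2 ≈ -9800.5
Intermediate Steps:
l(j) = 55/2 (l(j) = -1/4*(-110) = 55/2)
n(I, o) = 4 - 4*I
L = 895 (L = 5*(-53 - 29*(4 - 4*3)) = 5*(-53 - 29*(4 - 12)) = 5*(-53 - 29*(-8)) = 5*(-53 + 232) = 5*179 = 895)
(L + (l(-16) - 1*(-6102))) - 16825 = (895 + (55/2 - 1*(-6102))) - 16825 = (895 + (55/2 + 6102)) - 16825 = (895 + 12259/2) - 16825 = 14049/2 - 16825 = -19601/2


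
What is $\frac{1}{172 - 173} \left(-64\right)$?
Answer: $64$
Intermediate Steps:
$\frac{1}{172 - 173} \left(-64\right) = \frac{1}{-1} \left(-64\right) = \left(-1\right) \left(-64\right) = 64$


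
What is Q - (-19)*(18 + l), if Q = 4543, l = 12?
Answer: 5113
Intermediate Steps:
Q - (-19)*(18 + l) = 4543 - (-19)*(18 + 12) = 4543 - (-19)*30 = 4543 - 1*(-570) = 4543 + 570 = 5113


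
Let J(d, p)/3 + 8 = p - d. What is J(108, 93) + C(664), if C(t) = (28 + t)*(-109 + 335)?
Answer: 156323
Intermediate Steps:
J(d, p) = -24 - 3*d + 3*p (J(d, p) = -24 + 3*(p - d) = -24 + (-3*d + 3*p) = -24 - 3*d + 3*p)
C(t) = 6328 + 226*t (C(t) = (28 + t)*226 = 6328 + 226*t)
J(108, 93) + C(664) = (-24 - 3*108 + 3*93) + (6328 + 226*664) = (-24 - 324 + 279) + (6328 + 150064) = -69 + 156392 = 156323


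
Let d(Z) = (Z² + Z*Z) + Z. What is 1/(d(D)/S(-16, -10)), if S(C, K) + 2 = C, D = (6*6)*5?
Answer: -1/3610 ≈ -0.00027701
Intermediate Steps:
D = 180 (D = 36*5 = 180)
S(C, K) = -2 + C
d(Z) = Z + 2*Z² (d(Z) = (Z² + Z²) + Z = 2*Z² + Z = Z + 2*Z²)
1/(d(D)/S(-16, -10)) = 1/((180*(1 + 2*180))/(-2 - 16)) = 1/((180*(1 + 360))/(-18)) = 1/((180*361)*(-1/18)) = 1/(64980*(-1/18)) = 1/(-3610) = -1/3610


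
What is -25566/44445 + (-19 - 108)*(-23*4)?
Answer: 173089938/14815 ≈ 11683.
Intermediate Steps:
-25566/44445 + (-19 - 108)*(-23*4) = -25566*1/44445 - 127*(-92) = -8522/14815 + 11684 = 173089938/14815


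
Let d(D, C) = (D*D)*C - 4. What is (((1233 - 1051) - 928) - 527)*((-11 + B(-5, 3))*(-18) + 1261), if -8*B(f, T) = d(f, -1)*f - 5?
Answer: -2258302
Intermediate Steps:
d(D, C) = -4 + C*D**2 (d(D, C) = D**2*C - 4 = C*D**2 - 4 = -4 + C*D**2)
B(f, T) = 5/8 - f*(-4 - f**2)/8 (B(f, T) = -((-4 - f**2)*f - 5)/8 = -(f*(-4 - f**2) - 5)/8 = -(-5 + f*(-4 - f**2))/8 = 5/8 - f*(-4 - f**2)/8)
(((1233 - 1051) - 928) - 527)*((-11 + B(-5, 3))*(-18) + 1261) = (((1233 - 1051) - 928) - 527)*((-11 + (5/8 + (1/8)*(-5)*(4 + (-5)**2)))*(-18) + 1261) = ((182 - 928) - 527)*((-11 + (5/8 + (1/8)*(-5)*(4 + 25)))*(-18) + 1261) = (-746 - 527)*((-11 + (5/8 + (1/8)*(-5)*29))*(-18) + 1261) = -1273*((-11 + (5/8 - 145/8))*(-18) + 1261) = -1273*((-11 - 35/2)*(-18) + 1261) = -1273*(-57/2*(-18) + 1261) = -1273*(513 + 1261) = -1273*1774 = -2258302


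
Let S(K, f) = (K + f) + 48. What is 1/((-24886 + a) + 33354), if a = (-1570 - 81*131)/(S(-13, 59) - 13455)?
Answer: 13361/113153129 ≈ 0.00011808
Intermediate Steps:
S(K, f) = 48 + K + f
a = 12181/13361 (a = (-1570 - 81*131)/((48 - 13 + 59) - 13455) = (-1570 - 10611)/(94 - 13455) = -12181/(-13361) = -12181*(-1/13361) = 12181/13361 ≈ 0.91168)
1/((-24886 + a) + 33354) = 1/((-24886 + 12181/13361) + 33354) = 1/(-332489665/13361 + 33354) = 1/(113153129/13361) = 13361/113153129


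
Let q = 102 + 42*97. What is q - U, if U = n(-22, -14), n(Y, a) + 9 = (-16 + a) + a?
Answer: 4229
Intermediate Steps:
n(Y, a) = -25 + 2*a (n(Y, a) = -9 + ((-16 + a) + a) = -9 + (-16 + 2*a) = -25 + 2*a)
q = 4176 (q = 102 + 4074 = 4176)
U = -53 (U = -25 + 2*(-14) = -25 - 28 = -53)
q - U = 4176 - 1*(-53) = 4176 + 53 = 4229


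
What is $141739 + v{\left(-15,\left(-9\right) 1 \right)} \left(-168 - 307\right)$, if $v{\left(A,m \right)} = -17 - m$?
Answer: $145539$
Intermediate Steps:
$141739 + v{\left(-15,\left(-9\right) 1 \right)} \left(-168 - 307\right) = 141739 + \left(-17 - \left(-9\right) 1\right) \left(-168 - 307\right) = 141739 + \left(-17 - -9\right) \left(-475\right) = 141739 + \left(-17 + 9\right) \left(-475\right) = 141739 - -3800 = 141739 + 3800 = 145539$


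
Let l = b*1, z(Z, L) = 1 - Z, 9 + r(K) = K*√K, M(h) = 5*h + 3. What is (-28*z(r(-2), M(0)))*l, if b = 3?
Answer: -840 - 168*I*√2 ≈ -840.0 - 237.59*I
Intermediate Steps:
M(h) = 3 + 5*h
r(K) = -9 + K^(3/2) (r(K) = -9 + K*√K = -9 + K^(3/2))
l = 3 (l = 3*1 = 3)
(-28*z(r(-2), M(0)))*l = -28*(1 - (-9 + (-2)^(3/2)))*3 = -28*(1 - (-9 - 2*I*√2))*3 = -28*(1 + (9 + 2*I*√2))*3 = -28*(10 + 2*I*√2)*3 = (-280 - 56*I*√2)*3 = -840 - 168*I*√2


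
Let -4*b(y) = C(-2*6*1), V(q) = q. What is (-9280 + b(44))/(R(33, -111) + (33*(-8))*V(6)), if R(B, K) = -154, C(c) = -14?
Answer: 18553/3476 ≈ 5.3375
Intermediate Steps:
b(y) = 7/2 (b(y) = -¼*(-14) = 7/2)
(-9280 + b(44))/(R(33, -111) + (33*(-8))*V(6)) = (-9280 + 7/2)/(-154 + (33*(-8))*6) = -18553/(2*(-154 - 264*6)) = -18553/(2*(-154 - 1584)) = -18553/2/(-1738) = -18553/2*(-1/1738) = 18553/3476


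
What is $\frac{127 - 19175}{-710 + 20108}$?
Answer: $- \frac{9524}{9699} \approx -0.98196$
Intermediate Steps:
$\frac{127 - 19175}{-710 + 20108} = - \frac{19048}{19398} = \left(-19048\right) \frac{1}{19398} = - \frac{9524}{9699}$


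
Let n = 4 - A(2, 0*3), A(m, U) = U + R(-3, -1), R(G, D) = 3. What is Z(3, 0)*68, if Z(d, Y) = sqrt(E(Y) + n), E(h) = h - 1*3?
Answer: 68*I*sqrt(2) ≈ 96.167*I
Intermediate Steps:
A(m, U) = 3 + U (A(m, U) = U + 3 = 3 + U)
E(h) = -3 + h (E(h) = h - 3 = -3 + h)
n = 1 (n = 4 - (3 + 0*3) = 4 - (3 + 0) = 4 - 1*3 = 4 - 3 = 1)
Z(d, Y) = sqrt(-2 + Y) (Z(d, Y) = sqrt((-3 + Y) + 1) = sqrt(-2 + Y))
Z(3, 0)*68 = sqrt(-2 + 0)*68 = sqrt(-2)*68 = (I*sqrt(2))*68 = 68*I*sqrt(2)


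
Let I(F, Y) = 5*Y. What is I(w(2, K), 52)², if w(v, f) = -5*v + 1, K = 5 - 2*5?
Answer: 67600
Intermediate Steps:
K = -5 (K = 5 - 10 = -5)
w(v, f) = 1 - 5*v
I(w(2, K), 52)² = (5*52)² = 260² = 67600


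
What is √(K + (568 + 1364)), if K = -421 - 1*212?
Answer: √1299 ≈ 36.042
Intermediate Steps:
K = -633 (K = -421 - 212 = -633)
√(K + (568 + 1364)) = √(-633 + (568 + 1364)) = √(-633 + 1932) = √1299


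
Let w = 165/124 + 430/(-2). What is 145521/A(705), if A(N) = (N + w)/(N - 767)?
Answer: -1118765448/60925 ≈ -18363.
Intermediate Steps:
w = -26495/124 (w = 165*(1/124) + 430*(-½) = 165/124 - 215 = -26495/124 ≈ -213.67)
A(N) = (-26495/124 + N)/(-767 + N) (A(N) = (N - 26495/124)/(N - 767) = (-26495/124 + N)/(-767 + N))
145521/A(705) = 145521/(((-26495/124 + 705)/(-767 + 705))) = 145521/(((60925/124)/(-62))) = 145521/((-1/62*60925/124)) = 145521/(-60925/7688) = 145521*(-7688/60925) = -1118765448/60925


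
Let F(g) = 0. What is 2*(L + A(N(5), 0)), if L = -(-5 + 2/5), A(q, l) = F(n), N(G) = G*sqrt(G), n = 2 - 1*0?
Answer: 46/5 ≈ 9.2000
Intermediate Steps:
n = 2 (n = 2 + 0 = 2)
N(G) = G**(3/2)
A(q, l) = 0
L = 23/5 (L = -(-5 + 2*(1/5)) = -(-5 + 2/5) = -1*(-23/5) = 23/5 ≈ 4.6000)
2*(L + A(N(5), 0)) = 2*(23/5 + 0) = 2*(23/5) = 46/5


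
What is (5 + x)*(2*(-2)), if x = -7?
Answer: 8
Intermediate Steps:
(5 + x)*(2*(-2)) = (5 - 7)*(2*(-2)) = -2*(-4) = 8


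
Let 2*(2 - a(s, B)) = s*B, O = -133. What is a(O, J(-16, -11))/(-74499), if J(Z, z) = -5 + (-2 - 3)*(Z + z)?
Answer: -8647/74499 ≈ -0.11607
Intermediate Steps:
J(Z, z) = -5 - 5*Z - 5*z (J(Z, z) = -5 - 5*(Z + z) = -5 + (-5*Z - 5*z) = -5 - 5*Z - 5*z)
a(s, B) = 2 - B*s/2 (a(s, B) = 2 - s*B/2 = 2 - B*s/2)
a(O, J(-16, -11))/(-74499) = (2 - ½*(-5 - 5*(-16) - 5*(-11))*(-133))/(-74499) = (2 - ½*(-5 + 80 + 55)*(-133))*(-1/74499) = (2 - ½*130*(-133))*(-1/74499) = (2 + 8645)*(-1/74499) = 8647*(-1/74499) = -8647/74499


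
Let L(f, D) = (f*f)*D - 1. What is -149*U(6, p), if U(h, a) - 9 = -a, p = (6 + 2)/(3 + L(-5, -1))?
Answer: -32035/23 ≈ -1392.8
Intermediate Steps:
L(f, D) = -1 + D*f² (L(f, D) = f²*D - 1 = D*f² - 1 = -1 + D*f²)
p = -8/23 (p = (6 + 2)/(3 + (-1 - 1*(-5)²)) = 8/(3 + (-1 - 1*25)) = 8/(3 + (-1 - 25)) = 8/(3 - 26) = 8/(-23) = 8*(-1/23) = -8/23 ≈ -0.34783)
U(h, a) = 9 - a
-149*U(6, p) = -149*(9 - 1*(-8/23)) = -149*(9 + 8/23) = -149*215/23 = -32035/23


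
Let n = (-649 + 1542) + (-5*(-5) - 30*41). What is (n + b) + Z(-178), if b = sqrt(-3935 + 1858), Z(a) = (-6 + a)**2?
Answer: 33544 + I*sqrt(2077) ≈ 33544.0 + 45.574*I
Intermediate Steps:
b = I*sqrt(2077) (b = sqrt(-2077) = I*sqrt(2077) ≈ 45.574*I)
n = -312 (n = 893 + (25 - 1230) = 893 - 1205 = -312)
(n + b) + Z(-178) = (-312 + I*sqrt(2077)) + (-6 - 178)**2 = (-312 + I*sqrt(2077)) + (-184)**2 = (-312 + I*sqrt(2077)) + 33856 = 33544 + I*sqrt(2077)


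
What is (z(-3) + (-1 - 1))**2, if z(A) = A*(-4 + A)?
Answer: 361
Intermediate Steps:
(z(-3) + (-1 - 1))**2 = (-3*(-4 - 3) + (-1 - 1))**2 = (-3*(-7) - 2)**2 = (21 - 2)**2 = 19**2 = 361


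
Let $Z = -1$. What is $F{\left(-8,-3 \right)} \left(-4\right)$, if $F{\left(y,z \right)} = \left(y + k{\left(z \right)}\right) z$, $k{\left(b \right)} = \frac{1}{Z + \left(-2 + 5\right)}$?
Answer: $-90$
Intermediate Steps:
$k{\left(b \right)} = \frac{1}{2}$ ($k{\left(b \right)} = \frac{1}{-1 + \left(-2 + 5\right)} = \frac{1}{-1 + 3} = \frac{1}{2}$)
$F{\left(y,z \right)} = z \left(\frac{1}{2} + y\right)$ ($F{\left(y,z \right)} = \left(y + \frac{1}{2}\right) z = \left(\frac{1}{2} + y\right) z = z \left(\frac{1}{2} + y\right)$)
$F{\left(-8,-3 \right)} \left(-4\right) = - 3 \left(\frac{1}{2} - 8\right) \left(-4\right) = \left(-3\right) \left(- \frac{15}{2}\right) \left(-4\right) = \frac{45}{2} \left(-4\right) = -90$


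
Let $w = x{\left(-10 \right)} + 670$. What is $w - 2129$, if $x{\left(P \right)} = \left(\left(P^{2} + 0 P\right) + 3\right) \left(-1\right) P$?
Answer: $-429$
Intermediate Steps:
$x{\left(P \right)} = P \left(-3 - P^{2}\right)$ ($x{\left(P \right)} = \left(\left(P^{2} + 0\right) + 3\right) \left(-1\right) P = \left(P^{2} + 3\right) \left(-1\right) P = \left(3 + P^{2}\right) \left(-1\right) P = \left(-3 - P^{2}\right) P = P \left(-3 - P^{2}\right)$)
$w = 1700$ ($w = \left(-1\right) \left(-10\right) \left(3 + \left(-10\right)^{2}\right) + 670 = \left(-1\right) \left(-10\right) \left(3 + 100\right) + 670 = \left(-1\right) \left(-10\right) 103 + 670 = 1030 + 670 = 1700$)
$w - 2129 = 1700 - 2129 = -429$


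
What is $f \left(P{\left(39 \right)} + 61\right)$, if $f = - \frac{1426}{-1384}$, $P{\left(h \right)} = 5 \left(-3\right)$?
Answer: $\frac{16399}{346} \approx 47.396$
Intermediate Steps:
$P{\left(h \right)} = -15$
$f = \frac{713}{692}$ ($f = \left(-1426\right) \left(- \frac{1}{1384}\right) = \frac{713}{692} \approx 1.0303$)
$f \left(P{\left(39 \right)} + 61\right) = \frac{713 \left(-15 + 61\right)}{692} = \frac{713}{692} \cdot 46 = \frac{16399}{346}$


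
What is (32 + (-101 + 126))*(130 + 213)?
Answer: 19551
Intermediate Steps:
(32 + (-101 + 126))*(130 + 213) = (32 + 25)*343 = 57*343 = 19551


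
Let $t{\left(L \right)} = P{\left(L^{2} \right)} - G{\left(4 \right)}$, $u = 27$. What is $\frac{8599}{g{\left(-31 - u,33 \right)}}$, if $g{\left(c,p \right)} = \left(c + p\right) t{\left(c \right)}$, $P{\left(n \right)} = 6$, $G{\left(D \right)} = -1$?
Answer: $- \frac{8599}{175} \approx -49.137$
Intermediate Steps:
$t{\left(L \right)} = 7$ ($t{\left(L \right)} = 6 - -1 = 6 + 1 = 7$)
$g{\left(c,p \right)} = 7 c + 7 p$ ($g{\left(c,p \right)} = \left(c + p\right) 7 = 7 c + 7 p$)
$\frac{8599}{g{\left(-31 - u,33 \right)}} = \frac{8599}{7 \left(-31 - 27\right) + 7 \cdot 33} = \frac{8599}{7 \left(-31 - 27\right) + 231} = \frac{8599}{7 \left(-58\right) + 231} = \frac{8599}{-406 + 231} = \frac{8599}{-175} = 8599 \left(- \frac{1}{175}\right) = - \frac{8599}{175}$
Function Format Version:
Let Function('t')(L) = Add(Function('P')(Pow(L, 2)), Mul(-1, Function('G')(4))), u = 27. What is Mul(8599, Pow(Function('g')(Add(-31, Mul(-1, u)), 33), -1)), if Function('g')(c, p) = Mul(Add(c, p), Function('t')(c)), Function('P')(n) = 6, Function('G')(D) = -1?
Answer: Rational(-8599, 175) ≈ -49.137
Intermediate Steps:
Function('t')(L) = 7 (Function('t')(L) = Add(6, Mul(-1, -1)) = Add(6, 1) = 7)
Function('g')(c, p) = Add(Mul(7, c), Mul(7, p)) (Function('g')(c, p) = Mul(Add(c, p), 7) = Add(Mul(7, c), Mul(7, p)))
Mul(8599, Pow(Function('g')(Add(-31, Mul(-1, u)), 33), -1)) = Mul(8599, Pow(Add(Mul(7, Add(-31, Mul(-1, 27))), Mul(7, 33)), -1)) = Mul(8599, Pow(Add(Mul(7, Add(-31, -27)), 231), -1)) = Mul(8599, Pow(Add(Mul(7, -58), 231), -1)) = Mul(8599, Pow(Add(-406, 231), -1)) = Mul(8599, Pow(-175, -1)) = Mul(8599, Rational(-1, 175)) = Rational(-8599, 175)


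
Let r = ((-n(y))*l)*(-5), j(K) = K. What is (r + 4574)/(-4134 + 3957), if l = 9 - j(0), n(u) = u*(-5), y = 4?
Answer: -3674/177 ≈ -20.757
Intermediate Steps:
n(u) = -5*u
l = 9 (l = 9 - 1*0 = 9 + 0 = 9)
r = -900 (r = (-(-5)*4*9)*(-5) = (-1*(-20)*9)*(-5) = (20*9)*(-5) = 180*(-5) = -900)
(r + 4574)/(-4134 + 3957) = (-900 + 4574)/(-4134 + 3957) = 3674/(-177) = 3674*(-1/177) = -3674/177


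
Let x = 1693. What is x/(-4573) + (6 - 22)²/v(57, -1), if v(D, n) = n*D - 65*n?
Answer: 144643/4573 ≈ 31.630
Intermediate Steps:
v(D, n) = -65*n + D*n (v(D, n) = D*n - 65*n = -65*n + D*n)
x/(-4573) + (6 - 22)²/v(57, -1) = 1693/(-4573) + (6 - 22)²/((-(-65 + 57))) = 1693*(-1/4573) + (-16)²/((-1*(-8))) = -1693/4573 + 256/8 = -1693/4573 + 256*(⅛) = -1693/4573 + 32 = 144643/4573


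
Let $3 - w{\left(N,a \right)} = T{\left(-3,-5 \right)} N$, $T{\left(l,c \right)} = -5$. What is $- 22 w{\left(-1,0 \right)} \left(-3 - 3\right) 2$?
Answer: $-528$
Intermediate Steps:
$w{\left(N,a \right)} = 3 + 5 N$ ($w{\left(N,a \right)} = 3 - - 5 N = 3 + 5 N$)
$- 22 w{\left(-1,0 \right)} \left(-3 - 3\right) 2 = - 22 \left(3 + 5 \left(-1\right)\right) \left(-3 - 3\right) 2 = - 22 \left(3 - 5\right) \left(\left(-6\right) 2\right) = \left(-22\right) \left(-2\right) \left(-12\right) = 44 \left(-12\right) = -528$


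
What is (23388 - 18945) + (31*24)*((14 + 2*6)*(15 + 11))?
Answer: 507387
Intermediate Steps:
(23388 - 18945) + (31*24)*((14 + 2*6)*(15 + 11)) = 4443 + 744*((14 + 12)*26) = 4443 + 744*(26*26) = 4443 + 744*676 = 4443 + 502944 = 507387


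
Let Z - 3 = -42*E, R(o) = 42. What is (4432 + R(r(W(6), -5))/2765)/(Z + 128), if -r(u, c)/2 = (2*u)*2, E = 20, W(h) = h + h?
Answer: -1750646/280055 ≈ -6.2511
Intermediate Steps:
W(h) = 2*h
r(u, c) = -8*u (r(u, c) = -2*2*u*2 = -8*u)
Z = -837 (Z = 3 - 42*20 = 3 - 840 = -837)
(4432 + R(r(W(6), -5))/2765)/(Z + 128) = (4432 + 42/2765)/(-837 + 128) = (4432 + 42*(1/2765))/(-709) = (4432 + 6/395)*(-1/709) = (1750646/395)*(-1/709) = -1750646/280055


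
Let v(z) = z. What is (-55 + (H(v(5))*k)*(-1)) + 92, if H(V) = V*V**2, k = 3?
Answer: -338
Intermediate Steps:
H(V) = V**3
(-55 + (H(v(5))*k)*(-1)) + 92 = (-55 + (5**3*3)*(-1)) + 92 = (-55 + (125*3)*(-1)) + 92 = (-55 + 375*(-1)) + 92 = (-55 - 375) + 92 = -430 + 92 = -338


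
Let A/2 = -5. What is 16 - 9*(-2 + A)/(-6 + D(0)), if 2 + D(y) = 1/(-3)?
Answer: 76/25 ≈ 3.0400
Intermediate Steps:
A = -10 (A = 2*(-5) = -10)
D(y) = -7/3 (D(y) = -2 + 1/(-3) = -2 - ⅓ = -7/3)
16 - 9*(-2 + A)/(-6 + D(0)) = 16 - 9*(-2 - 10)/(-6 - 7/3) = 16 - (-108)/(-25/3) = 16 - (-108)*(-3)/25 = 16 - 9*36/25 = 16 - 324/25 = 76/25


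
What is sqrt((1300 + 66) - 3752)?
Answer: I*sqrt(2386) ≈ 48.847*I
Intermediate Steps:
sqrt((1300 + 66) - 3752) = sqrt(1366 - 3752) = sqrt(-2386) = I*sqrt(2386)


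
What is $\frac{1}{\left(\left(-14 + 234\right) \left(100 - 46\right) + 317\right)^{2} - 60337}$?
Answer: $\frac{1}{148706472} \approx 6.7247 \cdot 10^{-9}$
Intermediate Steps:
$\frac{1}{\left(\left(-14 + 234\right) \left(100 - 46\right) + 317\right)^{2} - 60337} = \frac{1}{\left(220 \cdot 54 + 317\right)^{2} - 60337} = \frac{1}{\left(11880 + 317\right)^{2} - 60337} = \frac{1}{12197^{2} - 60337} = \frac{1}{148766809 - 60337} = \frac{1}{148706472}$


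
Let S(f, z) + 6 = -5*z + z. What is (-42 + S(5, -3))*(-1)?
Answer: 36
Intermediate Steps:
S(f, z) = -6 - 4*z (S(f, z) = -6 + (-5*z + z) = -6 - 4*z)
(-42 + S(5, -3))*(-1) = (-42 + (-6 - 4*(-3)))*(-1) = (-42 + (-6 + 12))*(-1) = (-42 + 6)*(-1) = -36*(-1) = 36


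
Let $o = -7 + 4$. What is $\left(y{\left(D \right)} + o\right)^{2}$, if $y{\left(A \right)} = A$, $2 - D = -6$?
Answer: $25$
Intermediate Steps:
$D = 8$ ($D = 2 - -6 = 2 + 6 = 8$)
$o = -3$
$\left(y{\left(D \right)} + o\right)^{2} = \left(8 - 3\right)^{2} = 5^{2} = 25$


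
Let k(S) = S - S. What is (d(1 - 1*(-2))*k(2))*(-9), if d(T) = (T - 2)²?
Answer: 0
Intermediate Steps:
k(S) = 0
d(T) = (-2 + T)²
(d(1 - 1*(-2))*k(2))*(-9) = ((-2 + (1 - 1*(-2)))²*0)*(-9) = ((-2 + (1 + 2))²*0)*(-9) = ((-2 + 3)²*0)*(-9) = (1²*0)*(-9) = (1*0)*(-9) = 0*(-9) = 0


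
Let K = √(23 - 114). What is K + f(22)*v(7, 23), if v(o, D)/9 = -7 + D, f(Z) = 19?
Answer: 2736 + I*√91 ≈ 2736.0 + 9.5394*I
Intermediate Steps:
v(o, D) = -63 + 9*D (v(o, D) = 9*(-7 + D) = -63 + 9*D)
K = I*√91 (K = √(-91) = I*√91 ≈ 9.5394*I)
K + f(22)*v(7, 23) = I*√91 + 19*(-63 + 9*23) = I*√91 + 19*(-63 + 207) = I*√91 + 19*144 = I*√91 + 2736 = 2736 + I*√91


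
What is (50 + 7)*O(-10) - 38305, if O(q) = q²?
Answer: -32605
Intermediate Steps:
(50 + 7)*O(-10) - 38305 = (50 + 7)*(-10)² - 38305 = 57*100 - 38305 = 5700 - 38305 = -32605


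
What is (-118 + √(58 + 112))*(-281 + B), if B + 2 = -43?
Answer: 38468 - 326*√170 ≈ 34218.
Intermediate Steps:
B = -45 (B = -2 - 43 = -45)
(-118 + √(58 + 112))*(-281 + B) = (-118 + √(58 + 112))*(-281 - 45) = (-118 + √170)*(-326) = 38468 - 326*√170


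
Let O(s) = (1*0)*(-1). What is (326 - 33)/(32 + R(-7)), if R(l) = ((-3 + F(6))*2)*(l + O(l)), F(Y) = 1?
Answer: 293/60 ≈ 4.8833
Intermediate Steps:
O(s) = 0 (O(s) = 0*(-1) = 0)
R(l) = -4*l (R(l) = ((-3 + 1)*2)*(l + 0) = (-2*2)*l = -4*l)
(326 - 33)/(32 + R(-7)) = (326 - 33)/(32 - 4*(-7)) = 293/(32 + 28) = 293/60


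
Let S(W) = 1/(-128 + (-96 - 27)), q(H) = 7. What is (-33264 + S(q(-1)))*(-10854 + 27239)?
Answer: -136802707025/251 ≈ -5.4503e+8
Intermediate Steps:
S(W) = -1/251 (S(W) = 1/(-128 - 123) = 1/(-251) = -1/251)
(-33264 + S(q(-1)))*(-10854 + 27239) = (-33264 - 1/251)*(-10854 + 27239) = -8349265/251*16385 = -136802707025/251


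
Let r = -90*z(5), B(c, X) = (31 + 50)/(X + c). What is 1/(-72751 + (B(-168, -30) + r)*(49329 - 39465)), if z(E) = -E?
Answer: 11/47982151 ≈ 2.2925e-7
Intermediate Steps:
B(c, X) = 81/(X + c)
r = 450 (r = -(-90)*5 = -90*(-5) = 450)
1/(-72751 + (B(-168, -30) + r)*(49329 - 39465)) = 1/(-72751 + (81/(-30 - 168) + 450)*(49329 - 39465)) = 1/(-72751 + (81/(-198) + 450)*9864) = 1/(-72751 + (81*(-1/198) + 450)*9864) = 1/(-72751 + (-9/22 + 450)*9864) = 1/(-72751 + (9891/22)*9864) = 1/(-72751 + 48782412/11) = 1/(47982151/11) = 11/47982151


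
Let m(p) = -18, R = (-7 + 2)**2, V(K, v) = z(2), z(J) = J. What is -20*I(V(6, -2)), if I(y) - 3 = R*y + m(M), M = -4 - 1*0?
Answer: -700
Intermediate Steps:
M = -4 (M = -4 + 0 = -4)
V(K, v) = 2
R = 25 (R = (-5)**2 = 25)
I(y) = -15 + 25*y (I(y) = 3 + (25*y - 18) = 3 + (-18 + 25*y) = -15 + 25*y)
-20*I(V(6, -2)) = -20*(-15 + 25*2) = -20*(-15 + 50) = -20*35 = -700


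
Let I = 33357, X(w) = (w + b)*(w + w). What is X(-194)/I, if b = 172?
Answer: 8536/33357 ≈ 0.25590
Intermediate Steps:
X(w) = 2*w*(172 + w) (X(w) = (w + 172)*(w + w) = (172 + w)*(2*w) = 2*w*(172 + w))
X(-194)/I = (2*(-194)*(172 - 194))/33357 = (2*(-194)*(-22))*(1/33357) = 8536*(1/33357) = 8536/33357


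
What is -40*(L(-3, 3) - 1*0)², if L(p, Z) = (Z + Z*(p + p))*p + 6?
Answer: -104040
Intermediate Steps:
L(p, Z) = 6 + p*(Z + 2*Z*p) (L(p, Z) = (Z + Z*(2*p))*p + 6 = (Z + 2*Z*p)*p + 6 = p*(Z + 2*Z*p) + 6 = 6 + p*(Z + 2*Z*p))
-40*(L(-3, 3) - 1*0)² = -40*((6 + 3*(-3) + 2*3*(-3)²) - 1*0)² = -40*((6 - 9 + 2*3*9) + 0)² = -40*((6 - 9 + 54) + 0)² = -40*(51 + 0)² = -40*51² = -40*2601 = -104040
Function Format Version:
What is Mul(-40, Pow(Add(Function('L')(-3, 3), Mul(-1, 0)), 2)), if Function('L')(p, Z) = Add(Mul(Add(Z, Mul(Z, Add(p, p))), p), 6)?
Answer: -104040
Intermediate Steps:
Function('L')(p, Z) = Add(6, Mul(p, Add(Z, Mul(2, Z, p)))) (Function('L')(p, Z) = Add(Mul(Add(Z, Mul(Z, Mul(2, p))), p), 6) = Add(Mul(Add(Z, Mul(2, Z, p)), p), 6) = Add(Mul(p, Add(Z, Mul(2, Z, p))), 6) = Add(6, Mul(p, Add(Z, Mul(2, Z, p)))))
Mul(-40, Pow(Add(Function('L')(-3, 3), Mul(-1, 0)), 2)) = Mul(-40, Pow(Add(Add(6, Mul(3, -3), Mul(2, 3, Pow(-3, 2))), Mul(-1, 0)), 2)) = Mul(-40, Pow(Add(Add(6, -9, Mul(2, 3, 9)), 0), 2)) = Mul(-40, Pow(Add(Add(6, -9, 54), 0), 2)) = Mul(-40, Pow(Add(51, 0), 2)) = Mul(-40, Pow(51, 2)) = Mul(-40, 2601) = -104040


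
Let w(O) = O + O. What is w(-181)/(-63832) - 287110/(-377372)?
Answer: 2307926773/3011051188 ≈ 0.76649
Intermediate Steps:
w(O) = 2*O
w(-181)/(-63832) - 287110/(-377372) = (2*(-181))/(-63832) - 287110/(-377372) = -362*(-1/63832) - 287110*(-1/377372) = 181/31916 + 143555/188686 = 2307926773/3011051188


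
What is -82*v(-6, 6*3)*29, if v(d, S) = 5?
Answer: -11890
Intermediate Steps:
-82*v(-6, 6*3)*29 = -82*5*29 = -410*29 = -11890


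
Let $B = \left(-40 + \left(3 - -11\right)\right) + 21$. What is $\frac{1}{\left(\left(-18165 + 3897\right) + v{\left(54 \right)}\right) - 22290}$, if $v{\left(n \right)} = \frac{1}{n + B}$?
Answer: $- \frac{49}{1791341} \approx -2.7354 \cdot 10^{-5}$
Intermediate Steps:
$B = -5$ ($B = \left(-40 + \left(3 + 11\right)\right) + 21 = \left(-40 + 14\right) + 21 = -26 + 21 = -5$)
$v{\left(n \right)} = \frac{1}{-5 + n}$ ($v{\left(n \right)} = \frac{1}{n - 5} = \frac{1}{-5 + n}$)
$\frac{1}{\left(\left(-18165 + 3897\right) + v{\left(54 \right)}\right) - 22290} = \frac{1}{\left(\left(-18165 + 3897\right) + \frac{1}{-5 + 54}\right) - 22290} = \frac{1}{\left(-14268 + \frac{1}{49}\right) - 22290} = \frac{1}{- \frac{699131}{49} - 22290} = \frac{1}{- \frac{1791341}{49}} = - \frac{49}{1791341}$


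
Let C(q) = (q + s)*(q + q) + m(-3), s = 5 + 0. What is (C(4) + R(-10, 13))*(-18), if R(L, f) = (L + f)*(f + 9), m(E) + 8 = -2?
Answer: -2304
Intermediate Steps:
m(E) = -10 (m(E) = -8 - 2 = -10)
s = 5
C(q) = -10 + 2*q*(5 + q) (C(q) = (q + 5)*(q + q) - 10 = (5 + q)*(2*q) - 10 = 2*q*(5 + q) - 10 = -10 + 2*q*(5 + q))
R(L, f) = (9 + f)*(L + f) (R(L, f) = (L + f)*(9 + f) = (9 + f)*(L + f))
(C(4) + R(-10, 13))*(-18) = ((-10 + 2*4**2 + 10*4) + (13**2 + 9*(-10) + 9*13 - 10*13))*(-18) = ((-10 + 2*16 + 40) + (169 - 90 + 117 - 130))*(-18) = ((-10 + 32 + 40) + 66)*(-18) = (62 + 66)*(-18) = 128*(-18) = -2304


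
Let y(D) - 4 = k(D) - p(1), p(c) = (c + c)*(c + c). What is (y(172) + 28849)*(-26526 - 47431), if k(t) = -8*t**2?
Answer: 15369965611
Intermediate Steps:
p(c) = 4*c**2 (p(c) = (2*c)*(2*c) = 4*c**2)
y(D) = -8*D**2 (y(D) = 4 + (-8*D**2 - 4*1**2) = 4 + (-8*D**2 - 4) = 4 + (-4 - 8*D**2) = -8*D**2)
(y(172) + 28849)*(-26526 - 47431) = (-8*172**2 + 28849)*(-26526 - 47431) = (-8*29584 + 28849)*(-73957) = (-236672 + 28849)*(-73957) = -207823*(-73957) = 15369965611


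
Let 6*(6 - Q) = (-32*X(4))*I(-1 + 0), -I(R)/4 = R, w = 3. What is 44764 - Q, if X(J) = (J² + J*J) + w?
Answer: 132034/3 ≈ 44011.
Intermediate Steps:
X(J) = 3 + 2*J² (X(J) = (J² + J*J) + 3 = (J² + J²) + 3 = 2*J² + 3 = 3 + 2*J²)
I(R) = -4*R
Q = 2258/3 (Q = 6 - (-32*(3 + 2*4²))*(-4*(-1 + 0))/6 = 6 - (-32*(3 + 2*16))*(-4*(-1))/6 = 6 - (-32*(3 + 32))*4/6 = 6 - (-32*35)*4/6 = 6 - (-560)*4/3 = 6 - ⅙*(-4480) = 6 + 2240/3 = 2258/3 ≈ 752.67)
44764 - Q = 44764 - 1*2258/3 = 44764 - 2258/3 = 132034/3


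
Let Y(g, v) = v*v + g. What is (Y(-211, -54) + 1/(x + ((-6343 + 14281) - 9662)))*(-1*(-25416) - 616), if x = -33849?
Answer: 2386379107200/35573 ≈ 6.7084e+7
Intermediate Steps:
Y(g, v) = g + v**2 (Y(g, v) = v**2 + g = g + v**2)
(Y(-211, -54) + 1/(x + ((-6343 + 14281) - 9662)))*(-1*(-25416) - 616) = ((-211 + (-54)**2) + 1/(-33849 + ((-6343 + 14281) - 9662)))*(-1*(-25416) - 616) = ((-211 + 2916) + 1/(-33849 + (7938 - 9662)))*(25416 - 616) = (2705 + 1/(-33849 - 1724))*24800 = (2705 + 1/(-35573))*24800 = (2705 - 1/35573)*24800 = (96224964/35573)*24800 = 2386379107200/35573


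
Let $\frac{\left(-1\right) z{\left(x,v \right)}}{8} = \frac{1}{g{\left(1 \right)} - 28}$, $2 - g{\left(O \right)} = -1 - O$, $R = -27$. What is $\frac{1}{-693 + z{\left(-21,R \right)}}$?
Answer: $- \frac{3}{2078} \approx -0.0014437$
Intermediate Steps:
$g{\left(O \right)} = 3 + O$ ($g{\left(O \right)} = 2 - \left(-1 - O\right) = 2 + \left(1 + O\right) = 3 + O$)
$z{\left(x,v \right)} = \frac{1}{3}$ ($z{\left(x,v \right)} = - \frac{8}{\left(3 + 1\right) - 28} = - \frac{8}{4 - 28} = - \frac{8}{-24} = \left(-8\right) \left(- \frac{1}{24}\right) = \frac{1}{3}$)
$\frac{1}{-693 + z{\left(-21,R \right)}} = \frac{1}{-693 + \frac{1}{3}} = \frac{1}{- \frac{2078}{3}} = - \frac{3}{2078}$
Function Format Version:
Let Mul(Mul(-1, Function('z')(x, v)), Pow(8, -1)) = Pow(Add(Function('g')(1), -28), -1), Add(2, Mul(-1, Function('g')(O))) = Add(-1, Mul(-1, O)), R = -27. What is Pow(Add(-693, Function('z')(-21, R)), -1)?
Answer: Rational(-3, 2078) ≈ -0.0014437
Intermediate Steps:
Function('g')(O) = Add(3, O) (Function('g')(O) = Add(2, Mul(-1, Add(-1, Mul(-1, O)))) = Add(2, Add(1, O)) = Add(3, O))
Function('z')(x, v) = Rational(1, 3) (Function('z')(x, v) = Mul(-8, Pow(Add(Add(3, 1), -28), -1)) = Mul(-8, Pow(Add(4, -28), -1)) = Mul(-8, Pow(-24, -1)) = Mul(-8, Rational(-1, 24)) = Rational(1, 3))
Pow(Add(-693, Function('z')(-21, R)), -1) = Pow(Add(-693, Rational(1, 3)), -1) = Pow(Rational(-2078, 3), -1) = Rational(-3, 2078)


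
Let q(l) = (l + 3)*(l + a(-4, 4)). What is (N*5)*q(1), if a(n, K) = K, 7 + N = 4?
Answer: -300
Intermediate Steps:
N = -3 (N = -7 + 4 = -3)
q(l) = (3 + l)*(4 + l) (q(l) = (l + 3)*(l + 4) = (3 + l)*(4 + l))
(N*5)*q(1) = (-3*5)*(12 + 1² + 7*1) = -15*(12 + 1 + 7) = -15*20 = -300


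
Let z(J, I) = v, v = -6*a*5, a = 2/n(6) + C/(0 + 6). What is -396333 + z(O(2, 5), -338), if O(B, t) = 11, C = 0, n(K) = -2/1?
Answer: -396303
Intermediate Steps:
n(K) = -2 (n(K) = -2*1 = -2)
a = -1 (a = 2/(-2) + 0/(0 + 6) = 2*(-½) + 0/6 = -1 + 0*(⅙) = -1 + 0 = -1)
v = 30 (v = -6*(-1)*5 = 6*5 = 30)
z(J, I) = 30
-396333 + z(O(2, 5), -338) = -396333 + 30 = -396303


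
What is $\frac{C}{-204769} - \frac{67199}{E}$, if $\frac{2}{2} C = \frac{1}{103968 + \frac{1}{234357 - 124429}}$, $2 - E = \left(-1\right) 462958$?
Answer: $- \frac{31453214145688410067}{216693403416355742640} \approx -0.14515$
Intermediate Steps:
$E = 462960$ ($E = 2 - \left(-1\right) 462958 = 2 - -462958 = 2 + 462958 = 462960$)
$C = \frac{109928}{11428994305}$ ($C = \frac{1}{103968 + \frac{1}{234357 - 124429}} = \frac{1}{103968 + \frac{1}{109928}} = \frac{1}{\frac{11428994305}{109928}} = \frac{109928}{11428994305} \approx 9.6184 \cdot 10^{-6}$)
$\frac{C}{-204769} - \frac{67199}{E} = \frac{109928}{11428994305 \left(-204769\right)} - \frac{67199}{462960} = \frac{109928}{11428994305} \left(- \frac{1}{204769}\right) - \frac{67199}{462960} = - \frac{109928}{2340303734840545} - \frac{67199}{462960} = - \frac{31453214145688410067}{216693403416355742640}$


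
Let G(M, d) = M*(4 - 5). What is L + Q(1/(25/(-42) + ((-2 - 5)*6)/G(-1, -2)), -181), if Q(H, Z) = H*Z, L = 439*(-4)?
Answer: -3133882/1789 ≈ -1751.8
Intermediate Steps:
L = -1756
G(M, d) = -M (G(M, d) = M*(-1) = -M)
L + Q(1/(25/(-42) + ((-2 - 5)*6)/G(-1, -2)), -181) = -1756 - 181/(25/(-42) + ((-2 - 5)*6)/((-1*(-1)))) = -1756 - 181/(25*(-1/42) - 7*6/1) = -1756 - 181/(-25/42 - 42*1) = -1756 - 181/(-25/42 - 42) = -1756 - 181/(-1789/42) = -1756 - 42/1789*(-181) = -1756 + 7602/1789 = -3133882/1789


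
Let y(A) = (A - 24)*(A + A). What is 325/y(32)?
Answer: 325/512 ≈ 0.63477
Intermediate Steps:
y(A) = 2*A*(-24 + A) (y(A) = (-24 + A)*(2*A) = 2*A*(-24 + A))
325/y(32) = 325/((2*32*(-24 + 32))) = 325/((2*32*8)) = 325/512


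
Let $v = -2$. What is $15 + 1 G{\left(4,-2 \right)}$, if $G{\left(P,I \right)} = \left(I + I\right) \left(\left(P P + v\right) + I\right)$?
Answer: $-33$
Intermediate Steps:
$G{\left(P,I \right)} = 2 I \left(-2 + I + P^{2}\right)$ ($G{\left(P,I \right)} = \left(I + I\right) \left(\left(P P - 2\right) + I\right) = 2 I \left(\left(P^{2} - 2\right) + I\right) = 2 I \left(\left(-2 + P^{2}\right) + I\right) = 2 I \left(-2 + I + P^{2}\right)$)
$15 + 1 G{\left(4,-2 \right)} = 15 + 1 \cdot 2 \left(-2\right) \left(-2 - 2 + 4^{2}\right) = 15 + 1 \cdot 2 \left(-2\right) \left(-2 - 2 + 16\right) = 15 + 1 \cdot 2 \left(-2\right) 12 = 15 + 1 \left(-48\right) = 15 - 48 = -33$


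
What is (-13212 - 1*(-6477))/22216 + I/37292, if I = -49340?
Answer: -336824765/207119768 ≈ -1.6262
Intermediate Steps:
(-13212 - 1*(-6477))/22216 + I/37292 = (-13212 - 1*(-6477))/22216 - 49340/37292 = (-13212 + 6477)*(1/22216) - 49340*1/37292 = -6735*1/22216 - 12335/9323 = -6735/22216 - 12335/9323 = -336824765/207119768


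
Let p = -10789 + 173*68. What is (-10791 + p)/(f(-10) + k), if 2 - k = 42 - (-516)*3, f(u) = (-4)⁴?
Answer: 818/111 ≈ 7.3694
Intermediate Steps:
f(u) = 256
k = -1588 (k = 2 - (42 - (-516)*3) = 2 - (42 - 43*(-36)) = 2 - (42 + 1548) = 2 - 1*1590 = 2 - 1590 = -1588)
p = 975 (p = -10789 + 11764 = 975)
(-10791 + p)/(f(-10) + k) = (-10791 + 975)/(256 - 1588) = -9816/(-1332) = -9816*(-1/1332) = 818/111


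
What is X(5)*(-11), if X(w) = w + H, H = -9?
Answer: 44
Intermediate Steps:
X(w) = -9 + w (X(w) = w - 9 = -9 + w)
X(5)*(-11) = (-9 + 5)*(-11) = -4*(-11) = 44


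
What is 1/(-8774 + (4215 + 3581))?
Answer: -1/978 ≈ -0.0010225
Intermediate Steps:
1/(-8774 + (4215 + 3581)) = 1/(-8774 + 7796) = 1/(-978) = -1/978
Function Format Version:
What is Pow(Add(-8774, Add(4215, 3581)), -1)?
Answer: Rational(-1, 978) ≈ -0.0010225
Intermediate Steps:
Pow(Add(-8774, Add(4215, 3581)), -1) = Pow(Add(-8774, 7796), -1) = Pow(-978, -1) = Rational(-1, 978)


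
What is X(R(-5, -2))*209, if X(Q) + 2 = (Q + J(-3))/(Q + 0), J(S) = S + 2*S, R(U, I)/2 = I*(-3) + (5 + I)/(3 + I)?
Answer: -627/2 ≈ -313.50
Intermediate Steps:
R(U, I) = -6*I + 2*(5 + I)/(3 + I) (R(U, I) = 2*(I*(-3) + (5 + I)/(3 + I)) = 2*(-3*I + (5 + I)/(3 + I)) = -6*I + 2*(5 + I)/(3 + I))
J(S) = 3*S
X(Q) = -2 + (-9 + Q)/Q (X(Q) = -2 + (Q + 3*(-3))/(Q + 0) = -2 + (Q - 9)/Q = -2 + (-9 + Q)/Q)
X(R(-5, -2))*209 = ((-9 - 2*(5 - 8*(-2) - 3*(-2)²)/(3 - 2))/((2*(5 - 8*(-2) - 3*(-2)²)/(3 - 2))))*209 = ((-9 - 2*(5 + 16 - 3*4)/1)/((2*(5 + 16 - 3*4)/1)))*209 = ((-9 - 2*(5 + 16 - 12))/((2*1*(5 + 16 - 12))))*209 = ((-9 - 2*9)/((2*1*9)))*209 = ((-9 - 1*18)/18)*209 = ((-9 - 18)/18)*209 = ((1/18)*(-27))*209 = -3/2*209 = -627/2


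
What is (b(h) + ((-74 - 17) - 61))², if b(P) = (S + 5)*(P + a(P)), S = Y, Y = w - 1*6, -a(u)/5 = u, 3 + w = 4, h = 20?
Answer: 23104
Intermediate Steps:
w = 1 (w = -3 + 4 = 1)
a(u) = -5*u
Y = -5 (Y = 1 - 1*6 = 1 - 6 = -5)
S = -5
b(P) = 0 (b(P) = (-5 + 5)*(P - 5*P) = 0*(-4*P) = 0)
(b(h) + ((-74 - 17) - 61))² = (0 + ((-74 - 17) - 61))² = (0 + (-91 - 61))² = (0 - 152)² = (-152)² = 23104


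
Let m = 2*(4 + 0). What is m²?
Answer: 64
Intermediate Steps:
m = 8 (m = 2*4 = 8)
m² = 8² = 64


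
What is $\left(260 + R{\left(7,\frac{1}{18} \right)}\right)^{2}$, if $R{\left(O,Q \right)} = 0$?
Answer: $67600$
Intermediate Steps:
$\left(260 + R{\left(7,\frac{1}{18} \right)}\right)^{2} = \left(260 + 0\right)^{2} = 260^{2} = 67600$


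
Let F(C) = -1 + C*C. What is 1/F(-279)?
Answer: 1/77840 ≈ 1.2847e-5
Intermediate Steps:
F(C) = -1 + C²
1/F(-279) = 1/(-1 + (-279)²) = 1/(-1 + 77841) = 1/77840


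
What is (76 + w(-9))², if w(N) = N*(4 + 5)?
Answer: 25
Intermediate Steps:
w(N) = 9*N (w(N) = N*9 = 9*N)
(76 + w(-9))² = (76 + 9*(-9))² = (76 - 81)² = (-5)² = 25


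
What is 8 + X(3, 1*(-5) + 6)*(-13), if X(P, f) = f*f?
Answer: -5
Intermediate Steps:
X(P, f) = f**2
8 + X(3, 1*(-5) + 6)*(-13) = 8 + (1*(-5) + 6)**2*(-13) = 8 + (-5 + 6)**2*(-13) = 8 + 1**2*(-13) = 8 + 1*(-13) = 8 - 13 = -5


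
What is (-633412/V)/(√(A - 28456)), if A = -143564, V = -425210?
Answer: -158353*I*√43005/9143078025 ≈ -0.0035916*I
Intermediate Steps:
(-633412/V)/(√(A - 28456)) = (-633412/(-425210))/(√(-143564 - 28456)) = (-633412*(-1/425210))/(√(-172020)) = 316706/(212605*((2*I*√43005))) = 316706*(-I*√43005/86010)/212605 = -158353*I*√43005/9143078025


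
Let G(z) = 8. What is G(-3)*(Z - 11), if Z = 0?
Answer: -88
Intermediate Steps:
G(-3)*(Z - 11) = 8*(0 - 11) = 8*(-11) = -88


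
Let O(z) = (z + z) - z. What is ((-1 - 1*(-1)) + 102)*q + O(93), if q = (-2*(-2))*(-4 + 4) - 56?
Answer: -5619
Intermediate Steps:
O(z) = z (O(z) = 2*z - z = z)
q = -56 (q = 4*0 - 56 = 0 - 56 = -56)
((-1 - 1*(-1)) + 102)*q + O(93) = ((-1 - 1*(-1)) + 102)*(-56) + 93 = ((-1 + 1) + 102)*(-56) + 93 = (0 + 102)*(-56) + 93 = 102*(-56) + 93 = -5712 + 93 = -5619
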